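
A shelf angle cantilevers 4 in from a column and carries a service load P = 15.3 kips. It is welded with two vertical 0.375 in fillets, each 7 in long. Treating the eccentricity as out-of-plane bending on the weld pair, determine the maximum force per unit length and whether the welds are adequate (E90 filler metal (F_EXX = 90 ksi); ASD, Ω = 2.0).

L_w = 2 × 7 = 14 in; section modulus (unit throat) S = 2 × L²/6 = 16.33 in².
Direct shear f_v = P/L_w = 15.3/14 = 1.093 kip/in.
Moment M = P × e = 15.3 × 4 = 61.2 kip·in; bending f_b = M/S = 3.747 kip/in.
f_max = √(f_v² + f_b²) = √(1.093² + 3.747²) = 3.903 kip/in.
r_n/Ω = (1/2.0) × 0.6 × 90 × (0.707 × 0.375) = 7.158 kip/in → adequate.

f_max ≈ 3.9 kip/in; adequate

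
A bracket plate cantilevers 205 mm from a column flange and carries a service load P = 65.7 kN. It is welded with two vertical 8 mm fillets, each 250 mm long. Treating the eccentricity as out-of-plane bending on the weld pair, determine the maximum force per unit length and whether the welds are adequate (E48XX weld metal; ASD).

f_max ≈ 660 N/mm; adequate

E48XX → F_EXX = 480 MPa.
L_w = 2 × 250 = 500 mm; section modulus (unit throat) S = 2 × L²/6 = 20830 mm².
Direct shear f_v = P/L_w = 65.7×10³/500 = 131.4 N/mm.
Moment M = P × e = 65.7×10³ × 205 = 13468000 N·mm; bending f_b = M/S = 646.5 N/mm.
f_max = √(f_v² + f_b²) = √(131.4² + 646.5²) = 659.7 N/mm.
r_n/Ω = (1/2.0) × 0.6 × 480 × (0.707 × 8) = 814.5 N/mm → adequate.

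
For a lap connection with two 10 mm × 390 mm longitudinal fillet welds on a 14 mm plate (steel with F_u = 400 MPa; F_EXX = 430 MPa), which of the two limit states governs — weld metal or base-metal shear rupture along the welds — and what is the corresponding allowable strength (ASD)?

t_e = 0.707 × 10 = 7.07 mm; L = 780 mm.
Weld metal: R_n/Ω = (1/2.0) × 0.6 × 430 × 7.07 × 780 × 10⁻³ = 711.4 kN.
Base metal (shear rupture): R_n/Ω = (1/2.0) × 0.6 × 400 × 14 × 780 × 10⁻³ = 1310 kN.
Governing: weld metal.

R_n/Ω ≈ 711 kN (weld metal governs)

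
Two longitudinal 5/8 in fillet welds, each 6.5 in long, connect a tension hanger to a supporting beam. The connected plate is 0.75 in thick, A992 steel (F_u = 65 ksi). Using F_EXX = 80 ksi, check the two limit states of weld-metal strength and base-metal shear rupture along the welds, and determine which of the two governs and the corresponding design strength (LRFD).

φR_n ≈ 207 kips (weld metal governs)

t_e = 0.707 × 0.625 = 0.4419 in; L = 13 in.
Weld metal: φR_n = 0.75 × 0.6 × 80 × 0.4419 × 13 = 206.8 kips.
Base metal (shear rupture): φR_n = 0.75 × 0.6 × 65 × 0.75 × 13 = 285.2 kips.
Governing: weld metal.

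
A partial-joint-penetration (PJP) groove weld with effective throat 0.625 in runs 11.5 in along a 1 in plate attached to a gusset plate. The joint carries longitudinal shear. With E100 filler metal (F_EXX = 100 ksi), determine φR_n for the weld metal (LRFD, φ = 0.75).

φR_n ≈ 323 kips

Effective throat (given) t_e = 0.625 in.
A_we = 0.625 × 11.5 = 7.188 in².
F_nw = 0.6 F_EXX = 60 ksi.
φR_n = 0.75 × 60 × 7.188 = 323.4 kips.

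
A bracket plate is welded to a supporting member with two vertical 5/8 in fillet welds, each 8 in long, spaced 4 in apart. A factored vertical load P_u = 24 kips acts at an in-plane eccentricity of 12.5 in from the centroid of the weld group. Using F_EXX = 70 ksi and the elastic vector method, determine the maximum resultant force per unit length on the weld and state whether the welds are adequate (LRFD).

Total weld length L_w = 16 in. Treat welds as unit-width lines.
Polar moment about centroid: J = 2[d³/12 + d(b/2)²] = 2[8³/12 + 8×2²] = 149.3 in³.
Direct shear f_v = P/L_w = 24 / 16 = 1.5 kip/in (vertical).
Torsion M = P·e = 24 × 12.5 = 300 kip·in.
Critical point at (x, y) = (2, 4) from centroid. f_tx = M·y/J = 8.036 kip/in; f_ty = M·x/J = 4.018 kip/in.
Resultant f_max = √[f_tx² + (f_v + f_ty)²] = √[8.036² + (1.5 + 4.018)²] = 9.748 kip/in.
Capacity per unit length: φr_n = 0.75 × 0.6 × 70 × (0.707 × 0.625) = 13.92 kip/in.
9.748 ≤ 13.92 → adequate.

f_max ≈ 9.75 kip/in; adequate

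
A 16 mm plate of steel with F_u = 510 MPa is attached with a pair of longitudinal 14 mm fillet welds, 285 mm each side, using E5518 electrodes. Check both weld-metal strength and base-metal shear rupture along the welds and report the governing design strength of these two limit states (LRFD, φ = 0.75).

φR_n ≈ 1400 kN (weld metal governs)

E55XX → F_EXX = 550 MPa.
t_e = 0.707 × 14 = 9.898 mm; L = 570 mm.
Weld metal: φR_n = 0.75 × 0.6 × 550 × 9.898 × 570 × 10⁻³ = 1396 kN.
Base metal (shear rupture): φR_n = 0.75 × 0.6 × 510 × 16 × 570 × 10⁻³ = 2093 kN.
Governing: weld metal.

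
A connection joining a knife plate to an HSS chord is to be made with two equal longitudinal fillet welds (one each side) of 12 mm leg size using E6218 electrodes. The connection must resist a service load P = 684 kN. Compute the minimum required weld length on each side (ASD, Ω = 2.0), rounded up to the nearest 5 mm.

E62XX → F_EXX = 620 MPa.
Throat t_e = 0.707 × 12 = 8.484 mm.
r_n/Ω = (0.6 × 620 × 8.484) / 2.0 = 1578 N/mm = 1.578 kN/mm.
L_req = P / (r_n/Ω) = 684 / 1.578 = 433.5 mm total.
Per side: 433.5 / 2 = 216.7 mm.
Round up → use L = 220 mm on each side.

L = 220 mm on each side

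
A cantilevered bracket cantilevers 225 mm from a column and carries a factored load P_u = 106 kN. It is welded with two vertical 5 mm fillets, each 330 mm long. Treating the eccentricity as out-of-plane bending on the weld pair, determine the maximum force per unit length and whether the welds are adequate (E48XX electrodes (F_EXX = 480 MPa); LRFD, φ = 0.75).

f_max ≈ 676 N/mm; adequate

L_w = 2 × 330 = 660 mm; section modulus (unit throat) S = 2 × L²/6 = 36300 mm².
Direct shear f_v = P/L_w = 106×10³/660 = 160.6 N/mm.
Moment M = P × e = 106×10³ × 225 = 23850000 N·mm; bending f_b = M/S = 657 N/mm.
f_max = √(f_v² + f_b²) = √(160.6² + 657²) = 676.4 N/mm.
φr_n = 0.75 × 0.6 × 480 × (0.707 × 5) = 763.6 N/mm → adequate.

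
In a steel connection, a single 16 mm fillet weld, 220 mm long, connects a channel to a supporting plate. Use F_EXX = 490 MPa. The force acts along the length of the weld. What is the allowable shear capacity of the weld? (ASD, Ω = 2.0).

Effective throat t_e = 0.707 × 16 = 11.31 mm.
Total length L = 220 mm; A_we = 11.31 × 220 = 2489 mm².
F_nw = 0.6 F_EXX = 0.6 × 490 = 294 MPa.
R_n = 294 × 2489 × 10⁻³ = 731.7 kN; R_n/Ω = 731.7/2.0 = 365.8 kN.

R_n/Ω ≈ 366 kN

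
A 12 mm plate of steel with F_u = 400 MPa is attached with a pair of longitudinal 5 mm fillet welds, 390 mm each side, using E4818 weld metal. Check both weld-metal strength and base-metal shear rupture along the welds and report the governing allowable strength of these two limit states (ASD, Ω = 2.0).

R_n/Ω ≈ 397 kN (weld metal governs)

E48XX → F_EXX = 480 MPa.
t_e = 0.707 × 5 = 3.535 mm; L = 780 mm.
Weld metal: R_n/Ω = (1/2.0) × 0.6 × 480 × 3.535 × 780 × 10⁻³ = 397.1 kN.
Base metal (shear rupture): R_n/Ω = (1/2.0) × 0.6 × 400 × 12 × 780 × 10⁻³ = 1123 kN.
Governing: weld metal.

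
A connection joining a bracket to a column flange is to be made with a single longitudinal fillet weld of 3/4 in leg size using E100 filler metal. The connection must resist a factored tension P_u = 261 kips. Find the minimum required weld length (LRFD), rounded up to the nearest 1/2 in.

E100XX → F_EXX = 100 ksi.
Throat t_e = 0.707 × 0.75 = 0.5302 in.
φr_n = 0.75 × 0.6 × 100 × 0.5302 = 23.86 kips/in.
L_req = P_u / φr_n = 261 / 23.86 = 10.94 in total.
Round up → use L = 11 in.

L = 11 in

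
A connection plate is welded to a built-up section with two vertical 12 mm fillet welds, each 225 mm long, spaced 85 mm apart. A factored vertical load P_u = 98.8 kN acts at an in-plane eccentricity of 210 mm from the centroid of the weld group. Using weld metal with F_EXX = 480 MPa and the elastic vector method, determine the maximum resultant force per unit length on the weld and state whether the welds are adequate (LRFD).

Total weld length L_w = 450 mm. Treat welds as unit-width lines.
Polar moment about centroid: J = 2[d³/12 + d(b/2)²] = 2[225³/12 + 225×42.5²] = 2711000 mm³.
Direct shear f_v = P/L_w = 98.8×10³ / 450 = 219.6 N/mm (vertical).
Torsion M = P·e = 98.8×10³ × 210 = 20748000 N·mm.
Critical point at (x, y) = (42.5, 112.5) from centroid. f_tx = M·y/J = 860.9 N/mm; f_ty = M·x/J = 325.2 N/mm.
Resultant f_max = √[f_tx² + (f_v + f_ty)²] = √[860.9² + (219.6 + 325.2)²] = 1019 N/mm.
Capacity per unit length: φr_n = 0.75 × 0.6 × 480 × (0.707 × 12) = 1833 N/mm.
1019 ≤ 1833 → adequate.

f_max ≈ 1020 N/mm; adequate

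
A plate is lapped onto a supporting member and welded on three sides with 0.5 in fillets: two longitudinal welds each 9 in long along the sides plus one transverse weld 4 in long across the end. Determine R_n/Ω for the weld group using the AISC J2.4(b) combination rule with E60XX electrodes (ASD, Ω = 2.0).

R_n/Ω ≈ 140 kips

E60XX → F_EXX = 60 ksi.
t_e = 0.707 × 0.5 = 0.3535 in.
R_nwl = 0.6 × 60 × 0.3535 × 18 = 229.1 kips (longitudinal, 2 welds).
R_nwt = 0.6 × 60 × 0.3535 × 4 = 50.9 kips (transverse, base value).
(i) R_nwl + R_nwt = 280 kips; (ii) 0.85 R_nwl + 1.5 R_nwt = 271.1 kips.
R_n = max = 280 kips [governs: (i)]; R_n/Ω = 140 kips.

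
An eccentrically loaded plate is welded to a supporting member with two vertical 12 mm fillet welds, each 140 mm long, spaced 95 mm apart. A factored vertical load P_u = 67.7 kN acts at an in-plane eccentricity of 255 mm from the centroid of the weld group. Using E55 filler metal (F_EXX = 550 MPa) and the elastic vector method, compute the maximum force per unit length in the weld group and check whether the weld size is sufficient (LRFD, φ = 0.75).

f_max ≈ 1490 N/mm; adequate

Total weld length L_w = 280 mm. Treat welds as unit-width lines.
Polar moment about centroid: J = 2[d³/12 + d(b/2)²] = 2[140³/12 + 140×47.5²] = 1089000 mm³.
Direct shear f_v = P/L_w = 67.7×10³ / 280 = 241.8 N/mm (vertical).
Torsion M = P·e = 67.7×10³ × 255 = 17264000 N·mm.
Critical point at (x, y) = (47.5, 70) from centroid. f_tx = M·y/J = 1110 N/mm; f_ty = M·x/J = 752.9 N/mm.
Resultant f_max = √[f_tx² + (f_v + f_ty)²] = √[1110² + (241.8 + 752.9)²] = 1490 N/mm.
Capacity per unit length: φr_n = 0.75 × 0.6 × 550 × (0.707 × 12) = 2100 N/mm.
1490 ≤ 2100 → adequate.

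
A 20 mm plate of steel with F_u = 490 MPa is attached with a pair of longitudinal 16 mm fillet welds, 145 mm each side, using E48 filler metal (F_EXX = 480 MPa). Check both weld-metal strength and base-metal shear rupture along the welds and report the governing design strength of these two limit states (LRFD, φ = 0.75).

φR_n ≈ 709 kN (weld metal governs)

t_e = 0.707 × 16 = 11.31 mm; L = 290 mm.
Weld metal: φR_n = 0.75 × 0.6 × 480 × 11.31 × 290 × 10⁻³ = 708.6 kN.
Base metal (shear rupture): φR_n = 0.75 × 0.6 × 490 × 20 × 290 × 10⁻³ = 1279 kN.
Governing: weld metal.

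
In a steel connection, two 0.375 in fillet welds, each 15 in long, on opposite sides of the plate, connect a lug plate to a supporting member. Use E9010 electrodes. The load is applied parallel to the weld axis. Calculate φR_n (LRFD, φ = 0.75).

E90XX → F_EXX = 90 ksi.
Effective throat t_e = 0.707 × 0.375 = 0.2651 in.
Total length L = 30 in; A_we = 0.2651 × 30 = 7.954 in².
F_nw = 0.6 F_EXX = 0.6 × 90 = 54 ksi.
φR_n = 0.75 × 54 × 7.954 = 322.1 kips.

φR_n ≈ 322 kips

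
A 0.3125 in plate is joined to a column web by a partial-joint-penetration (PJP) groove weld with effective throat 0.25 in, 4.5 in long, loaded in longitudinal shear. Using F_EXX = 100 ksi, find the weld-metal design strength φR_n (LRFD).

φR_n ≈ 50.6 kip

Effective throat (given) t_e = 0.25 in.
A_we = 0.25 × 4.5 = 1.125 in².
F_nw = 0.6 F_EXX = 60 ksi.
φR_n = 0.75 × 60 × 1.125 = 50.62 kip.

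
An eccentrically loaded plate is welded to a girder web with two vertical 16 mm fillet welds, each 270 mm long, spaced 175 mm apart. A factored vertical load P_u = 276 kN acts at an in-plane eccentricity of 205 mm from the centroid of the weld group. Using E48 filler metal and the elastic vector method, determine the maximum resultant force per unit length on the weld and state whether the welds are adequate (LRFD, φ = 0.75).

E48XX → F_EXX = 480 MPa.
Total weld length L_w = 540 mm. Treat welds as unit-width lines.
Polar moment about centroid: J = 2[d³/12 + d(b/2)²] = 2[270³/12 + 270×87.5²] = 7415000 mm³.
Direct shear f_v = P/L_w = 276×10³ / 540 = 511.1 N/mm (vertical).
Torsion M = P·e = 276×10³ × 205 = 56580000 N·mm.
Critical point at (x, y) = (87.5, 135) from centroid. f_tx = M·y/J = 1030 N/mm; f_ty = M·x/J = 667.7 N/mm.
Resultant f_max = √[f_tx² + (f_v + f_ty)²] = √[1030² + (511.1 + 667.7)²] = 1565 N/mm.
Capacity per unit length: φr_n = 0.75 × 0.6 × 480 × (0.707 × 16) = 2443 N/mm.
1565 ≤ 2443 → adequate.

f_max ≈ 1570 N/mm; adequate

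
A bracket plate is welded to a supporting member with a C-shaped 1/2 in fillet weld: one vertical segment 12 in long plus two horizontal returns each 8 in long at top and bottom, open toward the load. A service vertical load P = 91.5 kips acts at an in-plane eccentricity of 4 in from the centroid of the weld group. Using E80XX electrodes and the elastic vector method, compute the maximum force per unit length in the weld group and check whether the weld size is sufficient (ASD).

E80XX → F_EXX = 80 ksi.
Total weld length L_w = 28 in. Treat welds as unit-width lines.
Centroid: x̄ = 2×8×4 / 28 = 2.286 in from the vertical weld.
Polar moment about centroid: J = I_x + I_y = [12³/12 + 2×8×6²] + [12×2.286² + 2(8³/12 + 8×1.714²)] = 915 in³.
Direct shear f_v = P/L_w = 91.5 / 28 = 3.268 kip/in (vertical).
Torsion M = P·e = 91.5 × 4 = 366 kip·in.
Critical point at (x, y) = (5.714, 6) from centroid. f_tx = M·y/J = 2.4 kip/in; f_ty = M·x/J = 2.286 kip/in.
Resultant f_max = √[f_tx² + (f_v + f_ty)²] = √[2.4² + (3.268 + 2.286)²] = 6.05 kip/in.
Capacity per unit length: r_n/Ω = (1/2.0) × 0.6 × 80 × (0.707 × 0.5) = 8.484 kip/in.
6.05 ≤ 8.484 → adequate.

f_max ≈ 6.05 kip/in; adequate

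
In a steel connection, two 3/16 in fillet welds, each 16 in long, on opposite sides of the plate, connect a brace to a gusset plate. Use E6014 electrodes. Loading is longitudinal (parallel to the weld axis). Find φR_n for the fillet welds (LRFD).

E60XX → F_EXX = 60 ksi.
Effective throat t_e = 0.707 × 0.1875 = 0.1326 in.
Total length L = 32 in; A_we = 0.1326 × 32 = 4.242 in².
F_nw = 0.6 F_EXX = 0.6 × 60 = 36 ksi.
φR_n = 0.75 × 36 × 4.242 = 114.5 kip.

φR_n ≈ 115 kip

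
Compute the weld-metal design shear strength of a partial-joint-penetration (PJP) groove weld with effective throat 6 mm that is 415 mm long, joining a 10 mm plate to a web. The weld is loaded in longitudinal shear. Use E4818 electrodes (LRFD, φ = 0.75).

E48XX → F_EXX = 480 MPa.
Effective throat (given) t_e = 6 mm.
A_we = 6 × 415 = 2490 mm².
F_nw = 0.6 F_EXX = 288 MPa.
φR_n = 0.75 × 288 × 2490 × 10⁻³ = 537.8 kN.

φR_n ≈ 538 kN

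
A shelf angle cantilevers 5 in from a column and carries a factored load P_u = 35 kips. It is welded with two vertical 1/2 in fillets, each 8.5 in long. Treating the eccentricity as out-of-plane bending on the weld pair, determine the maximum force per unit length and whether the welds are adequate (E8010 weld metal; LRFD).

f_max ≈ 7.55 kip/in; adequate

E80XX → F_EXX = 80 ksi.
L_w = 2 × 8.5 = 17 in; section modulus (unit throat) S = 2 × L²/6 = 24.08 in².
Direct shear f_v = P/L_w = 35/17 = 2.059 kip/in.
Moment M = P × e = 35 × 5 = 175 kip·in; bending f_b = M/S = 7.266 kip/in.
f_max = √(f_v² + f_b²) = √(2.059² + 7.266²) = 7.552 kip/in.
φr_n = 0.75 × 0.6 × 80 × (0.707 × 0.5) = 12.73 kip/in → adequate.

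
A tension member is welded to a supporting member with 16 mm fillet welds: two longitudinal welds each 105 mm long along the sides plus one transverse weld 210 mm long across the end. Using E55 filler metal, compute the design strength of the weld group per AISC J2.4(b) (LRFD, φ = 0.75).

φR_n ≈ 1380 kN

E55XX → F_EXX = 550 MPa.
t_e = 0.707 × 16 = 11.31 mm.
R_nwl = 0.6 × 550 × 11.31 × 210 × 10⁻³ = 783.9 kN (longitudinal, 2 welds).
R_nwt = 0.6 × 550 × 11.31 × 210 × 10⁻³ = 783.9 kN (transverse, base value).
(i) R_nwl + R_nwt = 1568 kN; (ii) 0.85 R_nwl + 1.5 R_nwt = 1842 kN.
R_n = max = 1842 kN [governs: (ii)]; φR_n = 1382 kN.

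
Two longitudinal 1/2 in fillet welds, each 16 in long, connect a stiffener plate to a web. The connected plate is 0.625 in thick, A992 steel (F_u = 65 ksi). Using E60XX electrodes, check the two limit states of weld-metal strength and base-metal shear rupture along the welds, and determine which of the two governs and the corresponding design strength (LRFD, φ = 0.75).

E60XX → F_EXX = 60 ksi.
t_e = 0.707 × 0.5 = 0.3535 in; L = 32 in.
Weld metal: φR_n = 0.75 × 0.6 × 60 × 0.3535 × 32 = 305.4 kip.
Base metal (shear rupture): φR_n = 0.75 × 0.6 × 65 × 0.625 × 32 = 585 kip.
Governing: weld metal.

φR_n ≈ 305 kip (weld metal governs)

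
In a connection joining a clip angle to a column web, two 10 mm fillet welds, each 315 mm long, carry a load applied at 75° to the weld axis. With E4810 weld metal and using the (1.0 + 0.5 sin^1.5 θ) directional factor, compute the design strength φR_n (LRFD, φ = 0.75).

φR_n ≈ 1420 kN

E48XX → F_EXX = 480 MPa.
t_e = 0.707 × 10 = 7.07 mm; A_we = 7.07 × 630 = 4454 mm².
Directional factor: 1.0 + 0.5 sin^1.5(75°) = 1.475.
F_nw = 0.6 × 480 × 1.475 = 424.7 MPa.
φR_n = 0.75 × 424.7 × 4454 × 10⁻³ = 1419 kN.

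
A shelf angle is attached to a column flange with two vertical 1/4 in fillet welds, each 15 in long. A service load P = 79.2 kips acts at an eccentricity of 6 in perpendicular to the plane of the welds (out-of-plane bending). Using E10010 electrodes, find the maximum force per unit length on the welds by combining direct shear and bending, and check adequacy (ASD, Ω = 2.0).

E100XX → F_EXX = 100 ksi.
L_w = 2 × 15 = 30 in; section modulus (unit throat) S = 2 × L²/6 = 75 in².
Direct shear f_v = P/L_w = 79.2/30 = 2.64 kip/in.
Moment M = P × e = 79.2 × 6 = 475.2 kip·in; bending f_b = M/S = 6.336 kip/in.
f_max = √(f_v² + f_b²) = √(2.64² + 6.336²) = 6.864 kip/in.
r_n/Ω = (1/2.0) × 0.6 × 100 × (0.707 × 0.25) = 5.302 kip/in → NOT adequate.

f_max ≈ 6.86 kip/in; NOT adequate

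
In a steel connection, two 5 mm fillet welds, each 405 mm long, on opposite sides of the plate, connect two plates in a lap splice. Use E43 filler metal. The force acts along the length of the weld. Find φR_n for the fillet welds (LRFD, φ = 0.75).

E43XX → F_EXX = 430 MPa.
Effective throat t_e = 0.707 × 5 = 3.535 mm.
Total length L = 810 mm; A_we = 3.535 × 810 = 2863 mm².
F_nw = 0.6 F_EXX = 0.6 × 430 = 258 MPa.
φR_n = 0.75 × 258 × 2863 × 10⁻³ = 554.1 kN.

φR_n ≈ 554 kN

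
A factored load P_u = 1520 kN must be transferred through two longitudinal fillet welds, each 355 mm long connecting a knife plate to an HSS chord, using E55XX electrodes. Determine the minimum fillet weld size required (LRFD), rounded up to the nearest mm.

E55XX → F_EXX = 550 MPa.
Total weld length L = 710 mm.
Required throat t_e = P_u / (φ × 0.6 F_EXX × L) = 1520 / (0.75 × 0.6 × 550 × 710 × 10⁻³) = 8.65 mm.
Required leg w = t_e / 0.707 = 12.23 mm → use 13 mm.

w = 13 mm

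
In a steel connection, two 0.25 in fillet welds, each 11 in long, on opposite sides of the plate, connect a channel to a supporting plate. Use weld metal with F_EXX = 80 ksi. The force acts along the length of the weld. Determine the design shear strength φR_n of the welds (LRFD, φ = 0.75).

Effective throat t_e = 0.707 × 0.25 = 0.1767 in.
Total length L = 22 in; A_we = 0.1767 × 22 = 3.888 in².
F_nw = 0.6 F_EXX = 0.6 × 80 = 48 ksi.
φR_n = 0.75 × 48 × 3.888 = 140 kip.

φR_n ≈ 140 kip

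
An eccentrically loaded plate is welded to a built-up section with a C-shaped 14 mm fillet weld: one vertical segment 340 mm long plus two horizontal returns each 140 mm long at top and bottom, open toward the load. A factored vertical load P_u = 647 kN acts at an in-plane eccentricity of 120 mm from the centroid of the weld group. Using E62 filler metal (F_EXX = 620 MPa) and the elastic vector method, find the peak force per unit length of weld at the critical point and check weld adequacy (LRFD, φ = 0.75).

Total weld length L_w = 620 mm. Treat welds as unit-width lines.
Centroid: x̄ = 2×140×70 / 620 = 31.61 mm from the vertical weld.
Polar moment about centroid: J = I_x + I_y = [340³/12 + 2×140×170²] + [340×31.61² + 2(140³/12 + 140×38.39²)] = 12580000 mm³.
Direct shear f_v = P/L_w = 647×10³ / 620 = 1044 N/mm (vertical).
Torsion M = P·e = 647×10³ × 120 = 77640000 N·mm.
Critical point at (x, y) = (108.4, 170) from centroid. f_tx = M·y/J = 1049 N/mm; f_ty = M·x/J = 669.1 N/mm.
Resultant f_max = √[f_tx² + (f_v + f_ty)²] = √[1049² + (1044 + 669.1)²] = 2009 N/mm.
Capacity per unit length: φr_n = 0.75 × 0.6 × 620 × (0.707 × 14) = 2762 N/mm.
2009 ≤ 2762 → adequate.

f_max ≈ 2010 N/mm; adequate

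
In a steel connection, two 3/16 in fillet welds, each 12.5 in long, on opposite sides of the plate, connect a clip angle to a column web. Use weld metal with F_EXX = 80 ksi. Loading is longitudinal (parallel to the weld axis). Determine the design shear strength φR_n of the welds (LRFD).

φR_n ≈ 119 kips

Effective throat t_e = 0.707 × 0.1875 = 0.1326 in.
Total length L = 25 in; A_we = 0.1326 × 25 = 3.314 in².
F_nw = 0.6 F_EXX = 0.6 × 80 = 48 ksi.
φR_n = 0.75 × 48 × 3.314 = 119.3 kips.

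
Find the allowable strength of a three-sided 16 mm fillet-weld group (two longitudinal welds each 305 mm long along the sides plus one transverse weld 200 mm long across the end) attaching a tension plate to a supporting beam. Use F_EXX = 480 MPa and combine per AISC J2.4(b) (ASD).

R_n/Ω ≈ 1330 kN

t_e = 0.707 × 16 = 11.31 mm.
R_nwl = 0.6 × 480 × 11.31 × 610 × 10⁻³ = 1987 kN (longitudinal, 2 welds).
R_nwt = 0.6 × 480 × 11.31 × 200 × 10⁻³ = 651.6 kN (transverse, base value).
(i) R_nwl + R_nwt = 2639 kN; (ii) 0.85 R_nwl + 1.5 R_nwt = 2667 kN.
R_n = max = 2667 kN [governs: (ii)]; R_n/Ω = 1333 kN.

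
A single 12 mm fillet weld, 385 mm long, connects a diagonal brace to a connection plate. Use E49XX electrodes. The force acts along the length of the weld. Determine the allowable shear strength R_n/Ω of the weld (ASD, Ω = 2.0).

E49XX → F_EXX = 490 MPa.
Effective throat t_e = 0.707 × 12 = 8.484 mm.
Total length L = 385 mm; A_we = 8.484 × 385 = 3266 mm².
F_nw = 0.6 F_EXX = 0.6 × 490 = 294 MPa.
R_n = 294 × 3266 × 10⁻³ = 960.3 kN; R_n/Ω = 960.3/2.0 = 480.2 kN.

R_n/Ω ≈ 480 kN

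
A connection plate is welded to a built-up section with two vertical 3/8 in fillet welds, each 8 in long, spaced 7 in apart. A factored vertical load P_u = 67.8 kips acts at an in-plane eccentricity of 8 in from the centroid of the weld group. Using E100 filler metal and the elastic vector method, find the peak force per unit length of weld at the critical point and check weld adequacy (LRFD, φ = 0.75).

E100XX → F_EXX = 100 ksi.
Total weld length L_w = 16 in. Treat welds as unit-width lines.
Polar moment about centroid: J = 2[d³/12 + d(b/2)²] = 2[8³/12 + 8×3.5²] = 281.3 in³.
Direct shear f_v = P/L_w = 67.8 / 16 = 4.237 kip/in (vertical).
Torsion M = P·e = 67.8 × 8 = 542.4 kip·in.
Critical point at (x, y) = (3.5, 4) from centroid. f_tx = M·y/J = 7.712 kip/in; f_ty = M·x/J = 6.748 kip/in.
Resultant f_max = √[f_tx² + (f_v + f_ty)²] = √[7.712² + (4.237 + 6.748)²] = 13.42 kip/in.
Capacity per unit length: φr_n = 0.75 × 0.6 × 100 × (0.707 × 0.375) = 11.93 kip/in.
13.42 > 11.93 → NOT adequate.

f_max ≈ 13.4 kip/in; NOT adequate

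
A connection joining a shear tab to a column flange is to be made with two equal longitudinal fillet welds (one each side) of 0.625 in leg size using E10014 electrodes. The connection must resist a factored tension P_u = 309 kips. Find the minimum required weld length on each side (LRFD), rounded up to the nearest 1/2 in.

E100XX → F_EXX = 100 ksi.
Throat t_e = 0.707 × 0.625 = 0.4419 in.
φr_n = 0.75 × 0.6 × 100 × 0.4419 = 19.88 kips/in.
L_req = P_u / φr_n = 309 / 19.88 = 15.54 in total.
Per side: 15.54 / 2 = 7.77 in.
Round up → use L = 8 in on each side.

L = 8 in on each side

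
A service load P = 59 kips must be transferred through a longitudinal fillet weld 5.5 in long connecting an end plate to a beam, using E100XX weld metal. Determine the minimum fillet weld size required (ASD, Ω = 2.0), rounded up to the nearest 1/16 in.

w = 9/16 in

E100XX → F_EXX = 100 ksi.
Total weld length L = 5.5 in.
Required throat t_e = P × Ω / (0.6 F_EXX × L) = 59 × 2.0 / (0.6 × 100 × 5.5) = 0.3576 in.
Required leg w = t_e / 0.707 = 0.5058 in → use 9/16 in.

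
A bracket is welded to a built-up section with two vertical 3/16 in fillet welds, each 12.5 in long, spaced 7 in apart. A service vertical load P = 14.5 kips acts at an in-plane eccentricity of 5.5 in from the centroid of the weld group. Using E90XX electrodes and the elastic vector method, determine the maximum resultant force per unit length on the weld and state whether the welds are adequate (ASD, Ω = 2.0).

E90XX → F_EXX = 90 ksi.
Total weld length L_w = 25 in. Treat welds as unit-width lines.
Polar moment about centroid: J = 2[d³/12 + d(b/2)²] = 2[12.5³/12 + 12.5×3.5²] = 631.8 in³.
Direct shear f_v = P/L_w = 14.5 / 25 = 0.58 kip/in (vertical).
Torsion M = P·e = 14.5 × 5.5 = 79.75 kip·in.
Critical point at (x, y) = (3.5, 6.25) from centroid. f_tx = M·y/J = 0.789 kip/in; f_ty = M·x/J = 0.4418 kip/in.
Resultant f_max = √[f_tx² + (f_v + f_ty)²] = √[0.789² + (0.58 + 0.4418)²] = 1.291 kip/in.
Capacity per unit length: r_n/Ω = (1/2.0) × 0.6 × 90 × (0.707 × 0.1875) = 3.579 kip/in.
1.291 ≤ 3.579 → adequate.

f_max ≈ 1.29 kip/in; adequate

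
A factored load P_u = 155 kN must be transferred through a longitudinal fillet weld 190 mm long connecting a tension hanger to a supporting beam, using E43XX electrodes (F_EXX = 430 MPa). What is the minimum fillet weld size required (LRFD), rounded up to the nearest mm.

Total weld length L = 190 mm.
Required throat t_e = P_u / (φ × 0.6 F_EXX × L) = 155 / (0.75 × 0.6 × 430 × 190 × 10⁻³) = 4.216 mm.
Required leg w = t_e / 0.707 = 5.963 mm → use 6 mm.

w = 6 mm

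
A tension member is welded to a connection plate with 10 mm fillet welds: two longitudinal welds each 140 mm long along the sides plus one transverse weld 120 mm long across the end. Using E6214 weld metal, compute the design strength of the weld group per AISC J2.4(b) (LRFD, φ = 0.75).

φR_n ≈ 825 kN

E62XX → F_EXX = 620 MPa.
t_e = 0.707 × 10 = 7.07 mm.
R_nwl = 0.6 × 620 × 7.07 × 280 × 10⁻³ = 736.4 kN (longitudinal, 2 welds).
R_nwt = 0.6 × 620 × 7.07 × 120 × 10⁻³ = 315.6 kN (transverse, base value).
(i) R_nwl + R_nwt = 1052 kN; (ii) 0.85 R_nwl + 1.5 R_nwt = 1099 kN.
R_n = max = 1099 kN [governs: (ii)]; φR_n = 824.5 kN.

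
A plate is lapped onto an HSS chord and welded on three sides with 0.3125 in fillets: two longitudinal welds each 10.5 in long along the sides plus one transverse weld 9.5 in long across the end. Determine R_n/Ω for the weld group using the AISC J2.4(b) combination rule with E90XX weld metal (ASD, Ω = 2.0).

R_n/Ω ≈ 191 kip

E90XX → F_EXX = 90 ksi.
t_e = 0.707 × 0.3125 = 0.2209 in.
R_nwl = 0.6 × 90 × 0.2209 × 21 = 250.5 kip (longitudinal, 2 welds).
R_nwt = 0.6 × 90 × 0.2209 × 9.5 = 113.3 kip (transverse, base value).
(i) R_nwl + R_nwt = 363.9 kip; (ii) 0.85 R_nwl + 1.5 R_nwt = 383 kip.
R_n = max = 383 kip [governs: (ii)]; R_n/Ω = 191.5 kip.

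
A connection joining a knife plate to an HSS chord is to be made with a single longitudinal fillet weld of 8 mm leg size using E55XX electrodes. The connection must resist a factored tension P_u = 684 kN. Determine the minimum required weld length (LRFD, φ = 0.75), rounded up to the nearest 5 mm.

E55XX → F_EXX = 550 MPa.
Throat t_e = 0.707 × 8 = 5.656 mm.
φr_n = 0.75 × 0.6 × 550 × 5.656 × 10⁻³ = 1.4 kN/mm.
L_req = P_u / φr_n = 684 / 1.4 = 488.6 mm total.
Round up → use L = 490 mm.

L = 490 mm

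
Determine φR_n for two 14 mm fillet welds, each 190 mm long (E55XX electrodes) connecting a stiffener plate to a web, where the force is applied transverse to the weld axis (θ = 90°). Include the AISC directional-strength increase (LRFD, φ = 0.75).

E55XX → F_EXX = 550 MPa.
t_e = 0.707 × 14 = 9.898 mm; A_we = 9.898 × 380 = 3761 mm².
Directional factor: 1.0 + 0.5 sin^1.5(90°) = 1.5.
F_nw = 0.6 × 550 × 1.5 = 495 MPa.
φR_n = 0.75 × 495 × 3761 × 10⁻³ = 1396 kN.

φR_n ≈ 1400 kN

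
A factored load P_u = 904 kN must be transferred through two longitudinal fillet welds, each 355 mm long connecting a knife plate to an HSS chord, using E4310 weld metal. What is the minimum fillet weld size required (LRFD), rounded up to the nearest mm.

E43XX → F_EXX = 430 MPa.
Total weld length L = 710 mm.
Required throat t_e = P_u / (φ × 0.6 F_EXX × L) = 904 / (0.75 × 0.6 × 430 × 710 × 10⁻³) = 6.58 mm.
Required leg w = t_e / 0.707 = 9.307 mm → use 10 mm.

w = 10 mm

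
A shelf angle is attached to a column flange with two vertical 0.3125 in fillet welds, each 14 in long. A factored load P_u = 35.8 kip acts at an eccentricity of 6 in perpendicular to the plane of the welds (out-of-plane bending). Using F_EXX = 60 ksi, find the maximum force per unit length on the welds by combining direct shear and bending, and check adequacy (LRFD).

f_max ≈ 3.53 kip/in; adequate

L_w = 2 × 14 = 28 in; section modulus (unit throat) S = 2 × L²/6 = 65.33 in².
Direct shear f_v = P/L_w = 35.8/28 = 1.279 kip/in.
Moment M = P × e = 35.8 × 6 = 214.8 kip·in; bending f_b = M/S = 3.288 kip/in.
f_max = √(f_v² + f_b²) = √(1.279² + 3.288²) = 3.528 kip/in.
φr_n = 0.75 × 0.6 × 60 × (0.707 × 0.3125) = 5.965 kip/in → adequate.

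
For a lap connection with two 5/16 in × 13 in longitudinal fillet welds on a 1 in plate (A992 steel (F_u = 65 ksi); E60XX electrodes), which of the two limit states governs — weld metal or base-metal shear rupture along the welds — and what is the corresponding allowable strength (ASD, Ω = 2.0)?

E60XX → F_EXX = 60 ksi.
t_e = 0.707 × 0.3125 = 0.2209 in; L = 26 in.
Weld metal: R_n/Ω = (1/2.0) × 0.6 × 60 × 0.2209 × 26 = 103.4 kips.
Base metal (shear rupture): R_n/Ω = (1/2.0) × 0.6 × 65 × 1 × 26 = 507 kips.
Governing: weld metal.

R_n/Ω ≈ 103 kips (weld metal governs)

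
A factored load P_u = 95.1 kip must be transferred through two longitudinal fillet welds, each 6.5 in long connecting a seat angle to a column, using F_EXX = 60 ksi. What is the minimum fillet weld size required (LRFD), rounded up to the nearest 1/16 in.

Total weld length L = 13 in.
Required throat t_e = P_u / (φ × 0.6 F_EXX × L) = 95.1 / (0.75 × 0.6 × 60 × 13) = 0.2709 in.
Required leg w = t_e / 0.707 = 0.3832 in → use 7/16 in.

w = 7/16 in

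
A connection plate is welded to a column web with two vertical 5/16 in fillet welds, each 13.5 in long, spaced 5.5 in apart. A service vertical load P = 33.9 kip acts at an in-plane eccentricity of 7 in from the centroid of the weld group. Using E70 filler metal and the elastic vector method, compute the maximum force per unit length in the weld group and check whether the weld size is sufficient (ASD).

f_max ≈ 3.49 kip/in; adequate

E70XX → F_EXX = 70 ksi.
Total weld length L_w = 27 in. Treat welds as unit-width lines.
Polar moment about centroid: J = 2[d³/12 + d(b/2)²] = 2[13.5³/12 + 13.5×2.75²] = 614.2 in³.
Direct shear f_v = P/L_w = 33.9 / 27 = 1.256 kip/in (vertical).
Torsion M = P·e = 33.9 × 7 = 237.3 kip·in.
Critical point at (x, y) = (2.75, 6.75) from centroid. f_tx = M·y/J = 2.608 kip/in; f_ty = M·x/J = 1.062 kip/in.
Resultant f_max = √[f_tx² + (f_v + f_ty)²] = √[2.608² + (1.256 + 1.062)²] = 3.489 kip/in.
Capacity per unit length: r_n/Ω = (1/2.0) × 0.6 × 70 × (0.707 × 0.3125) = 4.64 kip/in.
3.489 ≤ 4.64 → adequate.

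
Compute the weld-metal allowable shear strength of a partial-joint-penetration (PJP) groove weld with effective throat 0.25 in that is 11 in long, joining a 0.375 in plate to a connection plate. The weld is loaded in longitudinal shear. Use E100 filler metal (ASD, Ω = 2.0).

E100XX → F_EXX = 100 ksi.
Effective throat (given) t_e = 0.25 in.
A_we = 0.25 × 11 = 2.75 in².
F_nw = 0.6 F_EXX = 60 ksi.
R_n/Ω = (60 × 2.75) / 2.0 = 82.5 kip.

R_n/Ω ≈ 82.5 kip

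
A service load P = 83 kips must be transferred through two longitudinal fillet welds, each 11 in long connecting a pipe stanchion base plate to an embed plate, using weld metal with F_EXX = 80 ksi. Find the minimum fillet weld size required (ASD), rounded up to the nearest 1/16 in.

w = 1/4 in

Total weld length L = 22 in.
Required throat t_e = P × Ω / (0.6 F_EXX × L) = 83 × 2.0 / (0.6 × 80 × 22) = 0.1572 in.
Required leg w = t_e / 0.707 = 0.2223 in → use 1/4 in.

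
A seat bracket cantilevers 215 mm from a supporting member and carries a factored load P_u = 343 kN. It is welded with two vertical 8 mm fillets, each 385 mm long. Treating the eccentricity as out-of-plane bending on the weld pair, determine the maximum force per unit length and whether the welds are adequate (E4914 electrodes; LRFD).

f_max ≈ 1560 N/mm; NOT adequate

E49XX → F_EXX = 490 MPa.
L_w = 2 × 385 = 770 mm; section modulus (unit throat) S = 2 × L²/6 = 49410 mm².
Direct shear f_v = P/L_w = 343×10³/770 = 445.5 N/mm.
Moment M = P × e = 343×10³ × 215 = 73745000 N·mm; bending f_b = M/S = 1493 N/mm.
f_max = √(f_v² + f_b²) = √(445.5² + 1493²) = 1558 N/mm.
φr_n = 0.75 × 0.6 × 490 × (0.707 × 8) = 1247 N/mm → NOT adequate.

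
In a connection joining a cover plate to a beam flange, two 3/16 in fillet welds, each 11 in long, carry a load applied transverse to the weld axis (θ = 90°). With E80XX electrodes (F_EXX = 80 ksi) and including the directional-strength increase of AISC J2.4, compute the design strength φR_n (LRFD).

φR_n ≈ 157 kip

t_e = 0.707 × 0.1875 = 0.1326 in; A_we = 0.1326 × 22 = 2.916 in².
Directional factor: 1.0 + 0.5 sin^1.5(90°) = 1.5.
F_nw = 0.6 × 80 × 1.5 = 72 ksi.
φR_n = 0.75 × 72 × 2.916 = 157.5 kip.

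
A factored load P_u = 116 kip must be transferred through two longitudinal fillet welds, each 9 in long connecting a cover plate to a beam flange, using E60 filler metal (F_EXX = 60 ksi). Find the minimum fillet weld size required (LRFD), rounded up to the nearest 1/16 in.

w = 3/8 in

Total weld length L = 18 in.
Required throat t_e = P_u / (φ × 0.6 F_EXX × L) = 116 / (0.75 × 0.6 × 60 × 18) = 0.2387 in.
Required leg w = t_e / 0.707 = 0.3376 in → use 3/8 in.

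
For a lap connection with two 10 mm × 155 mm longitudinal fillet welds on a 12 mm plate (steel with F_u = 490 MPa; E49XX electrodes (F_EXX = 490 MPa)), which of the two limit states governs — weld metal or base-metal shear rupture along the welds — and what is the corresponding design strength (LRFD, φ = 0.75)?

t_e = 0.707 × 10 = 7.07 mm; L = 310 mm.
Weld metal: φR_n = 0.75 × 0.6 × 490 × 7.07 × 310 × 10⁻³ = 483.3 kN.
Base metal (shear rupture): φR_n = 0.75 × 0.6 × 490 × 12 × 310 × 10⁻³ = 820.3 kN.
Governing: weld metal.

φR_n ≈ 483 kN (weld metal governs)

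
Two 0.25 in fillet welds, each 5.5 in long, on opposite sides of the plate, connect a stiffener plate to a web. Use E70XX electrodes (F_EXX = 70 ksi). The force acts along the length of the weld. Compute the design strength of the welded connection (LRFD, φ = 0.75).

φR_n ≈ 61.2 kips

Effective throat t_e = 0.707 × 0.25 = 0.1767 in.
Total length L = 11 in; A_we = 0.1767 × 11 = 1.944 in².
F_nw = 0.6 F_EXX = 0.6 × 70 = 42 ksi.
φR_n = 0.75 × 42 × 1.944 = 61.24 kips.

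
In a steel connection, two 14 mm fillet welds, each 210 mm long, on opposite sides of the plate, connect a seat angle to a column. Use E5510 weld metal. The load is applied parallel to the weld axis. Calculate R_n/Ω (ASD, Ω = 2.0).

E55XX → F_EXX = 550 MPa.
Effective throat t_e = 0.707 × 14 = 9.898 mm.
Total length L = 420 mm; A_we = 9.898 × 420 = 4157 mm².
F_nw = 0.6 F_EXX = 0.6 × 550 = 330 MPa.
R_n = 330 × 4157 × 10⁻³ = 1372 kN; R_n/Ω = 1372/2.0 = 685.9 kN.

R_n/Ω ≈ 686 kN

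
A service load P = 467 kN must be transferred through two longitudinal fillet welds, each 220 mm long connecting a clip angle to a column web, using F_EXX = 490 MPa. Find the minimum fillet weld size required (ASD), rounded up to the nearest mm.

w = 11 mm

Total weld length L = 440 mm.
Required throat t_e = P × Ω / (0.6 F_EXX × L) = 467 × 2.0 / (0.6 × 490 × 440 × 10⁻³) = 7.22 mm.
Required leg w = t_e / 0.707 = 10.21 mm → use 11 mm.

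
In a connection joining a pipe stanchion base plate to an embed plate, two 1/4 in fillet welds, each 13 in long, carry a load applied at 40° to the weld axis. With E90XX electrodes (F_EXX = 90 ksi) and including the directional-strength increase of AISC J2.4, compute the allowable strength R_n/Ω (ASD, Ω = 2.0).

R_n/Ω ≈ 156 kip

t_e = 0.707 × 0.25 = 0.1767 in; A_we = 0.1767 × 26 = 4.595 in².
Directional factor: 1.0 + 0.5 sin^1.5(40°) = 1.258.
F_nw = 0.6 × 90 × 1.258 = 67.91 ksi.
R_n/Ω = (67.91 × 4.595) / 2.0 = 156.1 kip.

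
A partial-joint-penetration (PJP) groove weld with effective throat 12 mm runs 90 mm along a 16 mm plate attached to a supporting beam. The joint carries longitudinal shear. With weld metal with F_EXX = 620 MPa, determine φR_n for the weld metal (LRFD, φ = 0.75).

φR_n ≈ 301 kN

Effective throat (given) t_e = 12 mm.
A_we = 12 × 90 = 1080 mm².
F_nw = 0.6 F_EXX = 372 MPa.
φR_n = 0.75 × 372 × 1080 × 10⁻³ = 301.3 kN.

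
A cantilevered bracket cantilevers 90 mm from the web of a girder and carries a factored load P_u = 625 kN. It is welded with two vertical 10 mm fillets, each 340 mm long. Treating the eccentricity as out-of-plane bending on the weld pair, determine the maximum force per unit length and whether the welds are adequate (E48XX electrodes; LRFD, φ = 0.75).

f_max ≈ 1730 N/mm; NOT adequate

E48XX → F_EXX = 480 MPa.
L_w = 2 × 340 = 680 mm; section modulus (unit throat) S = 2 × L²/6 = 38530 mm².
Direct shear f_v = P/L_w = 625×10³/680 = 919.1 N/mm.
Moment M = P × e = 625×10³ × 90 = 56250000 N·mm; bending f_b = M/S = 1460 N/mm.
f_max = √(f_v² + f_b²) = √(919.1² + 1460²) = 1725 N/mm.
φr_n = 0.75 × 0.6 × 480 × (0.707 × 10) = 1527 N/mm → NOT adequate.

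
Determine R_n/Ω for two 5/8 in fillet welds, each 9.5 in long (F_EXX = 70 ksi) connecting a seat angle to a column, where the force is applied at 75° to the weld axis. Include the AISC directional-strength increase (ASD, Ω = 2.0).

t_e = 0.707 × 0.625 = 0.4419 in; A_we = 0.4419 × 19 = 8.396 in².
Directional factor: 1.0 + 0.5 sin^1.5(75°) = 1.475.
F_nw = 0.6 × 70 × 1.475 = 61.94 ksi.
R_n/Ω = (61.94 × 8.396) / 2.0 = 260 kips.

R_n/Ω ≈ 260 kips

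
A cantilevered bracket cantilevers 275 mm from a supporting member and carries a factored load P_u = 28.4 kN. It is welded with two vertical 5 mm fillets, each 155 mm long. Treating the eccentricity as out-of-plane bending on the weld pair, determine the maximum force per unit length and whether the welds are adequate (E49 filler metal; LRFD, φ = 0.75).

E49XX → F_EXX = 490 MPa.
L_w = 2 × 155 = 310 mm; section modulus (unit throat) S = 2 × L²/6 = 8008 mm².
Direct shear f_v = P/L_w = 28.4×10³/310 = 91.61 N/mm.
Moment M = P × e = 28.4×10³ × 275 = 7810000 N·mm; bending f_b = M/S = 975.2 N/mm.
f_max = √(f_v² + f_b²) = √(91.61² + 975.2²) = 979.5 N/mm.
φr_n = 0.75 × 0.6 × 490 × (0.707 × 5) = 779.5 N/mm → NOT adequate.

f_max ≈ 980 N/mm; NOT adequate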